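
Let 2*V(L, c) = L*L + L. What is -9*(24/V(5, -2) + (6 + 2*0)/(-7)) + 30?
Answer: 816/35 ≈ 23.314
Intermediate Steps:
V(L, c) = L/2 + L²/2 (V(L, c) = (L*L + L)/2 = (L² + L)/2 = (L + L²)/2 = L/2 + L²/2)
-9*(24/V(5, -2) + (6 + 2*0)/(-7)) + 30 = -9*(24/(((½)*5*(1 + 5))) + (6 + 2*0)/(-7)) + 30 = -9*(24/(((½)*5*6)) + (6 + 0)*(-⅐)) + 30 = -9*(24/15 + 6*(-⅐)) + 30 = -9*(24*(1/15) - 6/7) + 30 = -9*(8/5 - 6/7) + 30 = -9*26/35 + 30 = -234/35 + 30 = 816/35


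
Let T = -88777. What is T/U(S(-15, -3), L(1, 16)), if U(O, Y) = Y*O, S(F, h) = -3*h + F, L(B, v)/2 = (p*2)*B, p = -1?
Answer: -88777/24 ≈ -3699.0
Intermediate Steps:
L(B, v) = -4*B (L(B, v) = 2*((-1*2)*B) = 2*(-2*B) = -4*B)
S(F, h) = F - 3*h
U(O, Y) = O*Y
T/U(S(-15, -3), L(1, 16)) = -88777*(-1/(4*(-15 - 3*(-3)))) = -88777*(-1/(4*(-15 + 9))) = -88777/((-6*(-4))) = -88777/24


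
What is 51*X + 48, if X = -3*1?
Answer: -105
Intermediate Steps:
X = -3
51*X + 48 = 51*(-3) + 48 = -153 + 48 = -105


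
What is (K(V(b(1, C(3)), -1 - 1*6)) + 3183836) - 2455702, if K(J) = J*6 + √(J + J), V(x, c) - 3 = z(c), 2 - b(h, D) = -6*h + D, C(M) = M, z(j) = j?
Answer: 728110 + 2*I*√2 ≈ 7.2811e+5 + 2.8284*I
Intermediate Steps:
b(h, D) = 2 - D + 6*h (b(h, D) = 2 - (-6*h + D) = 2 - (D - 6*h) = 2 + (-D + 6*h) = 2 - D + 6*h)
V(x, c) = 3 + c
K(J) = 6*J + √2*√J (K(J) = 6*J + √(2*J) = 6*J + √2*√J)
(K(V(b(1, C(3)), -1 - 1*6)) + 3183836) - 2455702 = ((6*(3 + (-1 - 1*6)) + √2*√(3 + (-1 - 1*6))) + 3183836) - 2455702 = ((6*(3 + (-1 - 6)) + √2*√(3 + (-1 - 6))) + 3183836) - 2455702 = ((6*(3 - 7) + √2*√(3 - 7)) + 3183836) - 2455702 = ((6*(-4) + √2*√(-4)) + 3183836) - 2455702 = ((-24 + √2*(2*I)) + 3183836) - 2455702 = ((-24 + 2*I*√2) + 3183836) - 2455702 = (3183812 + 2*I*√2) - 2455702 = 728110 + 2*I*√2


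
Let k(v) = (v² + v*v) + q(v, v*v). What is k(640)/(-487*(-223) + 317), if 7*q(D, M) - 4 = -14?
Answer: 2867195/381213 ≈ 7.5212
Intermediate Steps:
q(D, M) = -10/7 (q(D, M) = 4/7 + (⅐)*(-14) = 4/7 - 2 = -10/7)
k(v) = -10/7 + 2*v² (k(v) = (v² + v*v) - 10/7 = (v² + v²) - 10/7 = 2*v² - 10/7 = -10/7 + 2*v²)
k(640)/(-487*(-223) + 317) = (-10/7 + 2*640²)/(-487*(-223) + 317) = (-10/7 + 2*409600)/(108601 + 317) = (-10/7 + 819200)/108918 = (5734390/7)*(1/108918) = 2867195/381213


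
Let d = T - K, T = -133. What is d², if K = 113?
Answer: 60516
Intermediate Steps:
d = -246 (d = -133 - 1*113 = -133 - 113 = -246)
d² = (-246)² = 60516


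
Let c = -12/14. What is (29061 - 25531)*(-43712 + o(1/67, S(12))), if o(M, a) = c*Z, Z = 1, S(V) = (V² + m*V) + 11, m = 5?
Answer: -1080144700/7 ≈ -1.5431e+8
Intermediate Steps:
S(V) = 11 + V² + 5*V (S(V) = (V² + 5*V) + 11 = 11 + V² + 5*V)
c = -6/7 (c = -12*1/14 = -6/7 ≈ -0.85714)
o(M, a) = -6/7 (o(M, a) = -6/7*1 = -6/7)
(29061 - 25531)*(-43712 + o(1/67, S(12))) = (29061 - 25531)*(-43712 - 6/7) = 3530*(-305990/7) = -1080144700/7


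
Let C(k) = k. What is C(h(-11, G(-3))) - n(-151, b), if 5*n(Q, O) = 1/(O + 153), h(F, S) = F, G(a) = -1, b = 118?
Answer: -14906/1355 ≈ -11.001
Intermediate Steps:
n(Q, O) = 1/(5*(153 + O)) (n(Q, O) = 1/(5*(O + 153)) = 1/(5*(153 + O)))
C(h(-11, G(-3))) - n(-151, b) = -11 - 1/(5*(153 + 118)) = -11 - 1/(5*271) = -11 - 1*1/1355 = -11 - 1/1355 = -14906/1355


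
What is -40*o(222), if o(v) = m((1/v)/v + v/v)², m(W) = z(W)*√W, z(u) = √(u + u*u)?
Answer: -1197126037185125/14963316417288 ≈ -80.004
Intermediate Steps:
z(u) = √(u + u²)
m(W) = √W*√(W*(1 + W)) (m(W) = √(W*(1 + W))*√W = √W*√(W*(1 + W)))
o(v) = (1 + v⁻²)²*(2 + v⁻²) (o(v) = (√((1/v)/v + v/v)*√(((1/v)/v + v/v)*(1 + ((1/v)/v + v/v))))² = (√(1/(v*v) + 1)*√((1/(v*v) + 1)*(1 + (1/(v*v) + 1))))² = (√(v⁻² + 1)*√((v⁻² + 1)*(1 + (v⁻² + 1))))² = (√(1 + v⁻²)*√((1 + v⁻²)*(1 + (1 + v⁻²))))² = (√(1 + v⁻²)*√((1 + v⁻²)*(2 + v⁻²)))² = (√((1 + v⁻²)*(2 + v⁻²))*√(1 + v⁻²))² = (1 + v⁻²)²*(2 + v⁻²))
-40*o(222) = -40*(1 + 222²)²*(1 + 2*222²)/222⁶ = -5*(1 + 49284)²*(1 + 2*49284)/14963316417288 = -5*49285²*(1 + 98568)/14963316417288 = -5*2429011225*98569/14963316417288 = -40*239425207437025/119706531338304 = -1197126037185125/14963316417288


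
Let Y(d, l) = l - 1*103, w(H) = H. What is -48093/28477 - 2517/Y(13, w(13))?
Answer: 22449413/854310 ≈ 26.278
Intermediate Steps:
Y(d, l) = -103 + l (Y(d, l) = l - 103 = -103 + l)
-48093/28477 - 2517/Y(13, w(13)) = -48093/28477 - 2517/(-103 + 13) = -48093*1/28477 - 2517/(-90) = -48093/28477 - 2517*(-1/90) = -48093/28477 + 839/30 = 22449413/854310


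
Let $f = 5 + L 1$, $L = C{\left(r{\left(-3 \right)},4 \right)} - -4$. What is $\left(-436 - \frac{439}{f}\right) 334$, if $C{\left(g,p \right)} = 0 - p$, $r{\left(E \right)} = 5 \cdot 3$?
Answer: $- \frac{874746}{5} \approx -1.7495 \cdot 10^{5}$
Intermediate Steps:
$r{\left(E \right)} = 15$
$C{\left(g,p \right)} = - p$
$L = 0$ ($L = \left(-1\right) 4 - -4 = -4 + 4 = 0$)
$f = 5$ ($f = 5 + 0 \cdot 1 = 5 + 0 = 5$)
$\left(-436 - \frac{439}{f}\right) 334 = \left(-436 - \frac{439}{5}\right) 334 = \left(- \frac{2619}{5}\right) 334 = - \frac{874746}{5}$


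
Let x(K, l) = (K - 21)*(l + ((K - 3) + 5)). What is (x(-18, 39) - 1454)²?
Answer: 5527201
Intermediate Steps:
x(K, l) = (-21 + K)*(2 + K + l) (x(K, l) = (-21 + K)*(l + ((-3 + K) + 5)) = (-21 + K)*(l + (2 + K)) = (-21 + K)*(2 + K + l))
(x(-18, 39) - 1454)² = ((-42 + (-18)² - 21*39 - 19*(-18) - 18*39) - 1454)² = ((-42 + 324 - 819 + 342 - 702) - 1454)² = (-897 - 1454)² = (-2351)² = 5527201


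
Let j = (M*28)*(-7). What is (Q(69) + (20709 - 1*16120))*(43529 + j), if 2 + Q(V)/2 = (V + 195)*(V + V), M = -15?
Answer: 3598977581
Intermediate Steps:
j = 2940 (j = -15*28*(-7) = -420*(-7) = 2940)
Q(V) = -4 + 4*V*(195 + V) (Q(V) = -4 + 2*((V + 195)*(V + V)) = -4 + 2*((195 + V)*(2*V)) = -4 + 2*(2*V*(195 + V)) = -4 + 4*V*(195 + V))
(Q(69) + (20709 - 1*16120))*(43529 + j) = ((-4 + 4*69² + 780*69) + (20709 - 1*16120))*(43529 + 2940) = ((-4 + 4*4761 + 53820) + (20709 - 16120))*46469 = ((-4 + 19044 + 53820) + 4589)*46469 = (72860 + 4589)*46469 = 77449*46469 = 3598977581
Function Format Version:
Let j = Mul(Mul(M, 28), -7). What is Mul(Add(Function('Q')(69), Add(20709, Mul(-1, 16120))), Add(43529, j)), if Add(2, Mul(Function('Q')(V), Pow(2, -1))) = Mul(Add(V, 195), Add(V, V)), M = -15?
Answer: 3598977581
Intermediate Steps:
j = 2940 (j = Mul(Mul(-15, 28), -7) = Mul(-420, -7) = 2940)
Function('Q')(V) = Add(-4, Mul(4, V, Add(195, V))) (Function('Q')(V) = Add(-4, Mul(2, Mul(Add(V, 195), Add(V, V)))) = Add(-4, Mul(2, Mul(Add(195, V), Mul(2, V)))) = Add(-4, Mul(2, Mul(2, V, Add(195, V)))) = Add(-4, Mul(4, V, Add(195, V))))
Mul(Add(Function('Q')(69), Add(20709, Mul(-1, 16120))), Add(43529, j)) = Mul(Add(Add(-4, Mul(4, Pow(69, 2)), Mul(780, 69)), Add(20709, Mul(-1, 16120))), Add(43529, 2940)) = Mul(Add(Add(-4, Mul(4, 4761), 53820), Add(20709, -16120)), 46469) = Mul(Add(Add(-4, 19044, 53820), 4589), 46469) = Mul(Add(72860, 4589), 46469) = Mul(77449, 46469) = 3598977581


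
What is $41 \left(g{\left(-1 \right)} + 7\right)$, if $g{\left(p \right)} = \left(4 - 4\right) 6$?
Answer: $287$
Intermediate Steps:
$g{\left(p \right)} = 0$ ($g{\left(p \right)} = 0 \cdot 6 = 0$)
$41 \left(g{\left(-1 \right)} + 7\right) = 41 \left(0 + 7\right) = 41 \cdot 7 = 287$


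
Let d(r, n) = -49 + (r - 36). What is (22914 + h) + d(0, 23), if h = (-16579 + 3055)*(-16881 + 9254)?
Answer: 103170377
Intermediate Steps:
d(r, n) = -85 + r (d(r, n) = -49 + (-36 + r) = -85 + r)
h = 103147548 (h = -13524*(-7627) = 103147548)
(22914 + h) + d(0, 23) = (22914 + 103147548) + (-85 + 0) = 103170462 - 85 = 103170377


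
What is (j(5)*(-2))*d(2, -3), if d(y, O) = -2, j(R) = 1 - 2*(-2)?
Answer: 20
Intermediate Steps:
j(R) = 5 (j(R) = 1 + 4 = 5)
(j(5)*(-2))*d(2, -3) = (5*(-2))*(-2) = -10*(-2) = 20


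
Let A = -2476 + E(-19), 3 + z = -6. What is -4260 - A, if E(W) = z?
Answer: -1775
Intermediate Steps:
z = -9 (z = -3 - 6 = -9)
E(W) = -9
A = -2485 (A = -2476 - 9 = -2485)
-4260 - A = -4260 - 1*(-2485) = -4260 + 2485 = -1775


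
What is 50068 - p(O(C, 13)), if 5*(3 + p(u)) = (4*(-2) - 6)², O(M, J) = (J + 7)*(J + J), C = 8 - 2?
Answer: 250159/5 ≈ 50032.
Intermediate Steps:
C = 6
O(M, J) = 2*J*(7 + J) (O(M, J) = (7 + J)*(2*J) = 2*J*(7 + J))
p(u) = 181/5 (p(u) = -3 + (4*(-2) - 6)²/5 = -3 + (-8 - 6)²/5 = -3 + (⅕)*(-14)² = -3 + (⅕)*196 = -3 + 196/5 = 181/5)
50068 - p(O(C, 13)) = 50068 - 1*181/5 = 50068 - 181/5 = 250159/5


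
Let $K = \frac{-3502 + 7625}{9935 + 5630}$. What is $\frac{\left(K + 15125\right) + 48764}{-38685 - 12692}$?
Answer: $- \frac{994436408}{799683005} \approx -1.2435$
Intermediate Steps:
$K = \frac{4123}{15565} \approx 0.26489$
$\frac{\left(K + 15125\right) + 48764}{-38685 - 12692} = \frac{\left(\frac{4123}{15565} + 15125\right) + 48764}{-38685 - 12692} = \frac{\frac{235424748}{15565} + 48764}{-51377} = \frac{994436408}{15565} \left(- \frac{1}{51377}\right) = - \frac{994436408}{799683005}$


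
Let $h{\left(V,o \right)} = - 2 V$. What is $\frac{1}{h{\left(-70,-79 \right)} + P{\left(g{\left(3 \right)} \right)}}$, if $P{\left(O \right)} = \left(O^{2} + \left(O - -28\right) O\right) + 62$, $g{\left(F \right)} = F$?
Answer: $\frac{1}{304} \approx 0.0032895$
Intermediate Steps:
$P{\left(O \right)} = 62 + O^{2} + O \left(28 + O\right)$ ($P{\left(O \right)} = \left(O^{2} + \left(O + 28\right) O\right) + 62 = \left(O^{2} + \left(28 + O\right) O\right) + 62 = \left(O^{2} + O \left(28 + O\right)\right) + 62 = 62 + O^{2} + O \left(28 + O\right)$)
$\frac{1}{h{\left(-70,-79 \right)} + P{\left(g{\left(3 \right)} \right)}} = \frac{1}{\left(-2\right) \left(-70\right) + \left(62 + 2 \cdot 3^{2} + 28 \cdot 3\right)} = \frac{1}{140 + \left(62 + 2 \cdot 9 + 84\right)} = \frac{1}{140 + \left(62 + 18 + 84\right)} = \frac{1}{140 + 164} = \frac{1}{304}$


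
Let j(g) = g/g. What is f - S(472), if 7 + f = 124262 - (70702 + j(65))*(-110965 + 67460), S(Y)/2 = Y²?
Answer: 3075612702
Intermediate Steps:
j(g) = 1
S(Y) = 2*Y²
f = 3076058270 (f = -7 + (124262 - (70702 + 1)*(-110965 + 67460)) = -7 + (124262 - 70703*(-43505)) = -7 + (124262 - 1*(-3075934015)) = -7 + (124262 + 3075934015) = -7 + 3076058277 = 3076058270)
f - S(472) = 3076058270 - 2*472² = 3076058270 - 2*222784 = 3076058270 - 1*445568 = 3076058270 - 445568 = 3075612702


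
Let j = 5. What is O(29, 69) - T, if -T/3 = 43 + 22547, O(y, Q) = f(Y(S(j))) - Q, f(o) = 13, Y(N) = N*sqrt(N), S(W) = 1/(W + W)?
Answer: 67714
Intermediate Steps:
S(W) = 1/(2*W)
Y(N) = N**(3/2)
O(y, Q) = 13 - Q
T = -67770 (T = -3*(43 + 22547) = -3*22590 = -67770)
O(29, 69) - T = (13 - 1*69) - 1*(-67770) = (13 - 69) + 67770 = -56 + 67770 = 67714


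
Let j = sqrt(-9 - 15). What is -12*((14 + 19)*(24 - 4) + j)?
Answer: -7920 - 24*I*sqrt(6) ≈ -7920.0 - 58.788*I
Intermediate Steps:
j = 2*I*sqrt(6) (j = sqrt(-24) = 2*I*sqrt(6) ≈ 4.899*I)
-12*((14 + 19)*(24 - 4) + j) = -12*((14 + 19)*(24 - 4) + 2*I*sqrt(6)) = -12*(33*20 + 2*I*sqrt(6)) = -12*(660 + 2*I*sqrt(6)) = -7920 - 24*I*sqrt(6)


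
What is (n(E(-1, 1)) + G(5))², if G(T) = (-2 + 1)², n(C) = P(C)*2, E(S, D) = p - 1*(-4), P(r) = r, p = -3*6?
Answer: 729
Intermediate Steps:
p = -18
E(S, D) = -14 (E(S, D) = -18 - 1*(-4) = -18 + 4 = -14)
n(C) = 2*C (n(C) = C*2 = 2*C)
G(T) = 1 (G(T) = (-1)² = 1)
(n(E(-1, 1)) + G(5))² = (2*(-14) + 1)² = (-28 + 1)² = (-27)² = 729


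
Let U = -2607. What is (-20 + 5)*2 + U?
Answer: -2637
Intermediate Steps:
(-20 + 5)*2 + U = (-20 + 5)*2 - 2607 = -15*2 - 2607 = -30 - 2607 = -2637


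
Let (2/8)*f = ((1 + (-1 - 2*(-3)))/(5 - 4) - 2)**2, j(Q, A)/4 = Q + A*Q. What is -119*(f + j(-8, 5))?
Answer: 15232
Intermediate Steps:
j(Q, A) = 4*Q + 4*A*Q (j(Q, A) = 4*(Q + A*Q) = 4*Q + 4*A*Q)
f = 64 (f = 4*((1 + (-1 - 2*(-3)))/(5 - 4) - 2)**2 = 4*((1 + (-1 + 6))/1 - 2)**2 = 4*((1 + 5)*1 - 2)**2 = 4*(6*1 - 2)**2 = 4*(6 - 2)**2 = 4*4**2 = 4*16 = 64)
-119*(f + j(-8, 5)) = -119*(64 + 4*(-8)*(1 + 5)) = -119*(64 + 4*(-8)*6) = -119*(64 - 192) = -119*(-128) = 15232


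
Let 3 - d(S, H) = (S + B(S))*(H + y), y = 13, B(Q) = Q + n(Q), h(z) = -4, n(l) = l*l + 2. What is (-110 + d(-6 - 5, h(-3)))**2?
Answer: 1032256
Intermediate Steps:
n(l) = 2 + l**2 (n(l) = l**2 + 2 = 2 + l**2)
B(Q) = 2 + Q + Q**2 (B(Q) = Q + (2 + Q**2) = 2 + Q + Q**2)
d(S, H) = 3 - (13 + H)*(2 + S**2 + 2*S) (d(S, H) = 3 - (S + (2 + S + S**2))*(H + 13) = 3 - (2 + S**2 + 2*S)*(13 + H) = 3 - (13 + H)*(2 + S**2 + 2*S))
(-110 + d(-6 - 5, h(-3)))**2 = (-110 + (-23 - 26*(-6 - 5) - 13*(-6 - 5)**2 - 1*(-4)*(-6 - 5) - 1*(-4)*(2 + (-6 - 5) + (-6 - 5)**2)))**2 = (-110 + (-23 - 26*(-11) - 13*(-11)**2 - 1*(-4)*(-11) - 1*(-4)*(2 - 11 + (-11)**2)))**2 = (-110 + (-23 + 286 - 13*121 - 44 - 1*(-4)*(2 - 11 + 121)))**2 = (-110 + (-23 + 286 - 1573 - 44 - 1*(-4)*112))**2 = (-110 + (-23 + 286 - 1573 - 44 + 448))**2 = (-110 - 906)**2 = (-1016)**2 = 1032256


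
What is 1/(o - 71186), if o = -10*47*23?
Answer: -1/81996 ≈ -1.2196e-5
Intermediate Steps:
o = -10810 (o = -470*23 = -10810)
1/(o - 71186) = 1/(-10810 - 71186) = 1/(-81996) = -1/81996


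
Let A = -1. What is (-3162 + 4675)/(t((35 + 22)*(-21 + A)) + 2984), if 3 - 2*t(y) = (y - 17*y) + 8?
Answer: -3026/14101 ≈ -0.21459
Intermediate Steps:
t(y) = -5/2 + 8*y (t(y) = 3/2 - ((y - 17*y) + 8)/2 = 3/2 - (-16*y + 8)/2 = 3/2 - (8 - 16*y)/2 = 3/2 + (-4 + 8*y) = -5/2 + 8*y)
(-3162 + 4675)/(t((35 + 22)*(-21 + A)) + 2984) = (-3162 + 4675)/((-5/2 + 8*((35 + 22)*(-21 - 1))) + 2984) = 1513/((-5/2 + 8*(57*(-22))) + 2984) = 1513/((-5/2 + 8*(-1254)) + 2984) = 1513/((-5/2 - 10032) + 2984) = 1513/(-20069/2 + 2984) = 1513/(-14101/2) = 1513*(-2/14101) = -3026/14101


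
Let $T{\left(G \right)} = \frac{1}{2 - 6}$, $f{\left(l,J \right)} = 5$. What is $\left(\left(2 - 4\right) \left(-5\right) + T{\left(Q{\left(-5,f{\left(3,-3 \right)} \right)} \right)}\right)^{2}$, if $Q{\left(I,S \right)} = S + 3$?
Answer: $\frac{1521}{16} \approx 95.063$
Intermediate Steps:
$Q{\left(I,S \right)} = 3 + S$
$T{\left(G \right)} = - \frac{1}{4}$ ($T{\left(G \right)} = \frac{1}{-4} = - \frac{1}{4}$)
$\left(\left(2 - 4\right) \left(-5\right) + T{\left(Q{\left(-5,f{\left(3,-3 \right)} \right)} \right)}\right)^{2} = \left(\left(2 - 4\right) \left(-5\right) - \frac{1}{4}\right)^{2} = \left(\left(-2\right) \left(-5\right) - \frac{1}{4}\right)^{2} = \left(10 - \frac{1}{4}\right)^{2} = \left(\frac{39}{4}\right)^{2} = \frac{1521}{16}$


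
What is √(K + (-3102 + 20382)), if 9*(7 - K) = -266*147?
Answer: √194685/3 ≈ 147.08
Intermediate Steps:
K = 13055/3 (K = 7 - (-266)*147/9 = 7 - ⅑*(-39102) = 7 + 13034/3 = 13055/3 ≈ 4351.7)
√(K + (-3102 + 20382)) = √(13055/3 + (-3102 + 20382)) = √(13055/3 + 17280) = √(64895/3) = √194685/3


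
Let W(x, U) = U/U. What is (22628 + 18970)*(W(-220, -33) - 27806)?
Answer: -1156632390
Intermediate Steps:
W(x, U) = 1
(22628 + 18970)*(W(-220, -33) - 27806) = (22628 + 18970)*(1 - 27806) = 41598*(-27805) = -1156632390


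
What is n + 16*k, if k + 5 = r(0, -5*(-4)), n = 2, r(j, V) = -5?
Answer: -158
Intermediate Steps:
k = -10 (k = -5 - 5 = -10)
n + 16*k = 2 + 16*(-10) = 2 - 160 = -158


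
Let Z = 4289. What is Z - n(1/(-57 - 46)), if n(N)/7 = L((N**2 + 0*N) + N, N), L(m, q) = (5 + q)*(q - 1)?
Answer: 45876193/10609 ≈ 4324.3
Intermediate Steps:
L(m, q) = (-1 + q)*(5 + q) (L(m, q) = (5 + q)*(-1 + q) = (-1 + q)*(5 + q))
n(N) = -35 + 7*N**2 + 28*N (n(N) = 7*(-5 + N**2 + 4*N) = -35 + 7*N**2 + 28*N)
Z - n(1/(-57 - 46)) = 4289 - (-35 + 7*(1/(-57 - 46))**2 + 28/(-57 - 46)) = 4289 - (-35 + 7*(1/(-103))**2 + 28/(-103)) = 4289 - (-35 + 7*(-1/103)**2 + 28*(-1/103)) = 4289 - (-35 + 7*(1/10609) - 28/103) = 4289 - (-35 + 7/10609 - 28/103) = 4289 - 1*(-374192/10609) = 4289 + 374192/10609 = 45876193/10609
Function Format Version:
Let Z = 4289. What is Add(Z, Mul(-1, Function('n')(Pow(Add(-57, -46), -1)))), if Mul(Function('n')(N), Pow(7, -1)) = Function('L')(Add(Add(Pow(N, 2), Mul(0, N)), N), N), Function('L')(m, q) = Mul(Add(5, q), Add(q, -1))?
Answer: Rational(45876193, 10609) ≈ 4324.3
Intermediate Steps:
Function('L')(m, q) = Mul(Add(-1, q), Add(5, q)) (Function('L')(m, q) = Mul(Add(5, q), Add(-1, q)) = Mul(Add(-1, q), Add(5, q)))
Function('n')(N) = Add(-35, Mul(7, Pow(N, 2)), Mul(28, N)) (Function('n')(N) = Mul(7, Add(-5, Pow(N, 2), Mul(4, N))) = Add(-35, Mul(7, Pow(N, 2)), Mul(28, N)))
Add(Z, Mul(-1, Function('n')(Pow(Add(-57, -46), -1)))) = Add(4289, Mul(-1, Add(-35, Mul(7, Pow(Pow(Add(-57, -46), -1), 2)), Mul(28, Pow(Add(-57, -46), -1))))) = Add(4289, Mul(-1, Add(-35, Mul(7, Pow(Pow(-103, -1), 2)), Mul(28, Pow(-103, -1))))) = Add(4289, Mul(-1, Add(-35, Mul(7, Pow(Rational(-1, 103), 2)), Mul(28, Rational(-1, 103))))) = Add(4289, Mul(-1, Add(-35, Mul(7, Rational(1, 10609)), Rational(-28, 103)))) = Add(4289, Mul(-1, Add(-35, Rational(7, 10609), Rational(-28, 103)))) = Add(4289, Mul(-1, Rational(-374192, 10609))) = Add(4289, Rational(374192, 10609)) = Rational(45876193, 10609)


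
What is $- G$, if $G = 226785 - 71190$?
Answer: $-155595$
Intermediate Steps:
$G = 155595$ ($G = 226785 - 71190 = 155595$)
$- G = \left(-1\right) 155595 = -155595$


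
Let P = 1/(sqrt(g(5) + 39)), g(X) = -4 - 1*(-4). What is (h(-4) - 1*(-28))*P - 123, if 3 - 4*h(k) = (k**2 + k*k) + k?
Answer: -123 + 29*sqrt(39)/52 ≈ -119.52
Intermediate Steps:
g(X) = 0 (g(X) = -4 + 4 = 0)
h(k) = 3/4 - k**2/2 - k/4 (h(k) = 3/4 - ((k**2 + k*k) + k)/4 = 3/4 - ((k**2 + k**2) + k)/4 = 3/4 - (2*k**2 + k)/4 = 3/4 - (k + 2*k**2)/4 = 3/4 + (-k**2/2 - k/4) = 3/4 - k**2/2 - k/4)
P = sqrt(39)/39 (P = 1/(sqrt(0 + 39)) = 1/(sqrt(39)) = sqrt(39)/39 ≈ 0.16013)
(h(-4) - 1*(-28))*P - 123 = ((3/4 - 1/2*(-4)**2 - 1/4*(-4)) - 1*(-28))*(sqrt(39)/39) - 123 = ((3/4 - 1/2*16 + 1) + 28)*(sqrt(39)/39) - 123 = ((3/4 - 8 + 1) + 28)*(sqrt(39)/39) - 123 = (-25/4 + 28)*(sqrt(39)/39) - 123 = 87*(sqrt(39)/39)/4 - 123 = 29*sqrt(39)/52 - 123 = -123 + 29*sqrt(39)/52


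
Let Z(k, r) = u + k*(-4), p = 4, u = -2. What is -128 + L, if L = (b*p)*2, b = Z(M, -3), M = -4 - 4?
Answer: 112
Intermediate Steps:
M = -8
Z(k, r) = -2 - 4*k (Z(k, r) = -2 + k*(-4) = -2 - 4*k)
b = 30 (b = -2 - 4*(-8) = -2 + 32 = 30)
L = 240 (L = (30*4)*2 = 120*2 = 240)
-128 + L = -128 + 240 = 112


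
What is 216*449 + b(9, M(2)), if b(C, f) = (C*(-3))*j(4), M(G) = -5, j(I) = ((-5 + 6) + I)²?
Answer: 96309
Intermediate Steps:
j(I) = (1 + I)²
b(C, f) = -75*C (b(C, f) = (C*(-3))*(1 + 4)² = -3*C*5² = -3*C*25 = -75*C)
216*449 + b(9, M(2)) = 216*449 - 75*9 = 96984 - 675 = 96309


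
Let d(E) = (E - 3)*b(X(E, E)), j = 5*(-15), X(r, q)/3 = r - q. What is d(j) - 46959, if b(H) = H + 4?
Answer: -47271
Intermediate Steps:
X(r, q) = -3*q + 3*r (X(r, q) = 3*(r - q) = -3*q + 3*r)
b(H) = 4 + H
j = -75
d(E) = -12 + 4*E (d(E) = (E - 3)*(4 + (-3*E + 3*E)) = (-3 + E)*(4 + 0) = (-3 + E)*4 = -12 + 4*E)
d(j) - 46959 = (-12 + 4*(-75)) - 46959 = (-12 - 300) - 46959 = -312 - 46959 = -47271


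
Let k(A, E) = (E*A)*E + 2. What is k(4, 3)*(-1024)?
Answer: -38912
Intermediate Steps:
k(A, E) = 2 + A*E**2 (k(A, E) = (A*E)*E + 2 = A*E**2 + 2 = 2 + A*E**2)
k(4, 3)*(-1024) = (2 + 4*3**2)*(-1024) = (2 + 4*9)*(-1024) = (2 + 36)*(-1024) = 38*(-1024) = -38912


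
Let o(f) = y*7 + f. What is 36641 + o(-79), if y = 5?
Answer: 36597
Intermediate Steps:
o(f) = 35 + f (o(f) = 5*7 + f = 35 + f)
36641 + o(-79) = 36641 + (35 - 79) = 36641 - 44 = 36597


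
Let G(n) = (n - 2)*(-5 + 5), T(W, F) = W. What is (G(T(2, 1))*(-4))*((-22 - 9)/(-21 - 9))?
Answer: 0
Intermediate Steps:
G(n) = 0 (G(n) = (-2 + n)*0 = 0)
(G(T(2, 1))*(-4))*((-22 - 9)/(-21 - 9)) = (0*(-4))*((-22 - 9)/(-21 - 9)) = 0*(-31/(-30)) = 0*(-31*(-1/30)) = 0*(31/30) = 0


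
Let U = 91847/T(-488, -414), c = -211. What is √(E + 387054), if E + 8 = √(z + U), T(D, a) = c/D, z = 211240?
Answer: √(17231674966 + 844*√1178869871)/211 ≈ 622.65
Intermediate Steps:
T(D, a) = -211/D
U = 44821336/211 (U = 91847/((-211/(-488))) = 91847/((-211*(-1/488))) = 91847/(211/488) = 91847*(488/211) = 44821336/211 ≈ 2.1242e+5)
E = -8 + 4*√1178869871/211 (E = -8 + √(211240 + 44821336/211) = -8 + √(89392976/211) = -8 + 4*√1178869871/211 ≈ 642.89)
√(E + 387054) = √((-8 + 4*√1178869871/211) + 387054) = √(387046 + 4*√1178869871/211)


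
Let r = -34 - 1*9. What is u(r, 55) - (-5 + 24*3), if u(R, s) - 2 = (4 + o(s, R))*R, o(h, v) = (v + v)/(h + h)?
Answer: -11186/55 ≈ -203.38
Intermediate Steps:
r = -43 (r = -34 - 9 = -43)
o(h, v) = v/h (o(h, v) = (2*v)/((2*h)) = (2*v)*(1/(2*h)) = v/h)
u(R, s) = 2 + R*(4 + R/s) (u(R, s) = 2 + (4 + R/s)*R = 2 + R*(4 + R/s))
u(r, 55) - (-5 + 24*3) = (2 + 4*(-43) + (-43)**2/55) - (-5 + 24*3) = (2 - 172 + 1849*(1/55)) - (-5 + 72) = (2 - 172 + 1849/55) - 1*67 = -7501/55 - 67 = -11186/55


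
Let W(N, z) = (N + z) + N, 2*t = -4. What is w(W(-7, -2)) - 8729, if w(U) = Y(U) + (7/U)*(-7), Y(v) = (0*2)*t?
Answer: -139615/16 ≈ -8725.9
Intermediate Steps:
t = -2 (t = (1/2)*(-4) = -2)
W(N, z) = z + 2*N
Y(v) = 0 (Y(v) = (0*2)*(-2) = 0*(-2) = 0)
w(U) = -49/U (w(U) = 0 + (7/U)*(-7) = 0 - 49/U = -49/U)
w(W(-7, -2)) - 8729 = -49/(-2 + 2*(-7)) - 8729 = -49/(-2 - 14) - 8729 = -49/(-16) - 8729 = -49*(-1/16) - 8729 = 49/16 - 8729 = -139615/16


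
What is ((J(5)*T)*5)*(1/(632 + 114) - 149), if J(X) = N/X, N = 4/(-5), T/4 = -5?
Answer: -889224/373 ≈ -2384.0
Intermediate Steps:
T = -20 (T = 4*(-5) = -20)
N = -⅘ (N = 4*(-⅕) = -⅘ ≈ -0.80000)
J(X) = -4/(5*X)
((J(5)*T)*5)*(1/(632 + 114) - 149) = ((-⅘/5*(-20))*5)*(1/(632 + 114) - 149) = ((-⅘*⅕*(-20))*5)*(1/746 - 149) = (-4/25*(-20)*5)*(1/746 - 149) = ((16/5)*5)*(-111153/746) = 16*(-111153/746) = -889224/373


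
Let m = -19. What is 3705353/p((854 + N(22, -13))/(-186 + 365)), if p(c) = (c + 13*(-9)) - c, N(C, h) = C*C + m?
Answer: -3705353/117 ≈ -31670.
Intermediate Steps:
N(C, h) = -19 + C² (N(C, h) = C*C - 19 = C² - 19 = -19 + C²)
p(c) = -117 (p(c) = (c - 117) - c = (-117 + c) - c = -117)
3705353/p((854 + N(22, -13))/(-186 + 365)) = 3705353/(-117) = 3705353*(-1/117) = -3705353/117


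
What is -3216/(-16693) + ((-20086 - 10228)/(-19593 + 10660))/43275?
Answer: 1243733080802/6453106073475 ≈ 0.19273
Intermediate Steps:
-3216/(-16693) + ((-20086 - 10228)/(-19593 + 10660))/43275 = -3216*(-1/16693) - 30314/(-8933)*(1/43275) = 3216/16693 - 30314*(-1/8933)*(1/43275) = 3216/16693 + (30314/8933)*(1/43275) = 3216/16693 + 30314/386575575 = 1243733080802/6453106073475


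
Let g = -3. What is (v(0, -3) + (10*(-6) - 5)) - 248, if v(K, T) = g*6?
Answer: -331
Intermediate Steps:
v(K, T) = -18 (v(K, T) = -3*6 = -18)
(v(0, -3) + (10*(-6) - 5)) - 248 = (-18 + (10*(-6) - 5)) - 248 = (-18 + (-60 - 5)) - 248 = (-18 - 65) - 248 = -83 - 248 = -331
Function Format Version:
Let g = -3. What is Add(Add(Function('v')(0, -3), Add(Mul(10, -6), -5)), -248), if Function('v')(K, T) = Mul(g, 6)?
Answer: -331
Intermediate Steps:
Function('v')(K, T) = -18 (Function('v')(K, T) = Mul(-3, 6) = -18)
Add(Add(Function('v')(0, -3), Add(Mul(10, -6), -5)), -248) = Add(Add(-18, Add(Mul(10, -6), -5)), -248) = Add(Add(-18, Add(-60, -5)), -248) = Add(Add(-18, -65), -248) = Add(-83, -248) = -331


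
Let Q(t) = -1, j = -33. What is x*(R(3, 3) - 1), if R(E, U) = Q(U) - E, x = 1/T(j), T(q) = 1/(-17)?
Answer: 85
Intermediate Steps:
T(q) = -1/17
x = -17 (x = 1/(-1/17) = -17)
R(E, U) = -1 - E
x*(R(3, 3) - 1) = -17*((-1 - 1*3) - 1) = -17*((-1 - 3) - 1) = -17*(-4 - 1) = -17*(-5) = 85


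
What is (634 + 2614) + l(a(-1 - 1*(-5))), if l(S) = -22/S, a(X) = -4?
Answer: 6507/2 ≈ 3253.5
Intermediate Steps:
(634 + 2614) + l(a(-1 - 1*(-5))) = (634 + 2614) - 22/(-4) = 3248 - 22*(-1/4) = 3248 + 11/2 = 6507/2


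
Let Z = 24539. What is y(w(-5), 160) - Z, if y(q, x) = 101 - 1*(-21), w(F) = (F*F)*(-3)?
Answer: -24417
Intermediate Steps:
w(F) = -3*F**2 (w(F) = F**2*(-3) = -3*F**2)
y(q, x) = 122 (y(q, x) = 101 + 21 = 122)
y(w(-5), 160) - Z = 122 - 1*24539 = 122 - 24539 = -24417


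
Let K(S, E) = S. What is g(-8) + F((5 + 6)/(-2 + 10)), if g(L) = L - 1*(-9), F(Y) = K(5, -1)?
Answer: 6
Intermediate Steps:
F(Y) = 5
g(L) = 9 + L (g(L) = L + 9 = 9 + L)
g(-8) + F((5 + 6)/(-2 + 10)) = (9 - 8) + 5 = 1 + 5 = 6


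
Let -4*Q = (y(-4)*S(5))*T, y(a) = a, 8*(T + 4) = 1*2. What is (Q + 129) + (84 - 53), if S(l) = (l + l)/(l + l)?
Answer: 625/4 ≈ 156.25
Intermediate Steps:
S(l) = 1 (S(l) = (2*l)/((2*l)) = (2*l)*(1/(2*l)) = 1)
T = -15/4 (T = -4 + (1*2)/8 = -4 + (⅛)*2 = -4 + ¼ = -15/4 ≈ -3.7500)
Q = -15/4 (Q = -(-4*1)*(-15)/(4*4) = -(-1)*(-15)/4 = -¼*15 = -15/4 ≈ -3.7500)
(Q + 129) + (84 - 53) = (-15/4 + 129) + (84 - 53) = 501/4 + 31 = 625/4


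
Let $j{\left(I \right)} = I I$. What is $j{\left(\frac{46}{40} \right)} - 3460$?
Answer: $- \frac{1383471}{400} \approx -3458.7$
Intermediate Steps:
$j{\left(I \right)} = I^{2}$
$j{\left(\frac{46}{40} \right)} - 3460 = \left(\frac{46}{40}\right)^{2} - 3460 = \left(46 \cdot \frac{1}{40}\right)^{2} - 3460 = \left(\frac{23}{20}\right)^{2} - 3460 = \frac{529}{400} - 3460 = - \frac{1383471}{400}$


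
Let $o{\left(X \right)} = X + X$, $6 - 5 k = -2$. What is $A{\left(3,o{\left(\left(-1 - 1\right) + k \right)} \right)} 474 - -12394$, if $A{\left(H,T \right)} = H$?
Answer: $13816$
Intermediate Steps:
$k = \frac{8}{5}$ ($k = \frac{6}{5} - - \frac{2}{5} = \frac{6}{5} + \frac{2}{5} = \frac{8}{5} \approx 1.6$)
$o{\left(X \right)} = 2 X$
$A{\left(3,o{\left(\left(-1 - 1\right) + k \right)} \right)} 474 - -12394 = 3 \cdot 474 - -12394 = 1422 + 12394 = 13816$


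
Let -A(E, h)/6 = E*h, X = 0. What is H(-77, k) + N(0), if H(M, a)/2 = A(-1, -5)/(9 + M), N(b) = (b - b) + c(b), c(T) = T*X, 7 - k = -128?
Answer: 15/17 ≈ 0.88235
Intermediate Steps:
k = 135 (k = 7 - 1*(-128) = 7 + 128 = 135)
c(T) = 0 (c(T) = T*0 = 0)
A(E, h) = -6*E*h
N(b) = 0 (N(b) = (b - b) + 0 = 0 + 0 = 0)
H(M, a) = -60/(9 + M) (H(M, a) = 2*((-6*(-1)*(-5))/(9 + M)) = 2*(-30/(9 + M)) = -60/(9 + M))
H(-77, k) + N(0) = -60/(9 - 77) + 0 = -60/(-68) + 0 = -60*(-1/68) + 0 = 15/17 + 0 = 15/17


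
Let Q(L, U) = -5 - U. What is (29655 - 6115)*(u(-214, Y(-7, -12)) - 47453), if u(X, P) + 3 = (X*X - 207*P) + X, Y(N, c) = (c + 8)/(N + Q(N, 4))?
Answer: -45332155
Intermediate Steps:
Y(N, c) = (8 + c)/(-9 + N) (Y(N, c) = (c + 8)/(N + (-5 - 1*4)) = (8 + c)/(N + (-5 - 4)) = (8 + c)/(N - 9) = (8 + c)/(-9 + N))
u(X, P) = -3 + X + X² - 207*P (u(X, P) = -3 + ((X*X - 207*P) + X) = -3 + ((X² - 207*P) + X) = -3 + (X + X² - 207*P) = -3 + X + X² - 207*P)
(29655 - 6115)*(u(-214, Y(-7, -12)) - 47453) = (29655 - 6115)*((-3 - 214 + (-214)² - 207*(8 - 12)/(-9 - 7)) - 47453) = 23540*((-3 - 214 + 45796 - 207*(-4)/(-16)) - 47453) = 23540*((-3 - 214 + 45796 - (-207)*(-4)/16) - 47453) = 23540*((-3 - 214 + 45796 - 207*¼) - 47453) = 23540*((-3 - 214 + 45796 - 207/4) - 47453) = 23540*(182109/4 - 47453) = 23540*(-7703/4) = -45332155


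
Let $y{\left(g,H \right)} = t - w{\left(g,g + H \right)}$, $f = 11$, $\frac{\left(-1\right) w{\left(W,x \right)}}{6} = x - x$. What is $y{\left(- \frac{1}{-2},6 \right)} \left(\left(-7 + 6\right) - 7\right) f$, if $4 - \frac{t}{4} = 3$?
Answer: $-352$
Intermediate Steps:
$w{\left(W,x \right)} = 0$ ($w{\left(W,x \right)} = - 6 \left(x - x\right) = \left(-6\right) 0 = 0$)
$t = 4$ ($t = 16 - 12 = 4$)
$y{\left(g,H \right)} = 4$ ($y{\left(g,H \right)} = 4 - 0 = 4 + 0 = 4$)
$y{\left(- \frac{1}{-2},6 \right)} \left(\left(-7 + 6\right) - 7\right) f = 4 \left(\left(-7 + 6\right) - 7\right) 11 = 4 \left(-1 - 7\right) 11 = 4 \left(-8\right) 11 = \left(-32\right) 11 = -352$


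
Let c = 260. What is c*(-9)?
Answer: -2340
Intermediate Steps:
c*(-9) = 260*(-9) = -2340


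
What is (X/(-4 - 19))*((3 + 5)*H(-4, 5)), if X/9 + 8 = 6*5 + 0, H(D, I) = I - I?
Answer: 0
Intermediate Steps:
H(D, I) = 0
X = 198 (X = -72 + 9*(6*5 + 0) = -72 + 9*(30 + 0) = -72 + 9*30 = -72 + 270 = 198)
(X/(-4 - 19))*((3 + 5)*H(-4, 5)) = (198/(-4 - 19))*((3 + 5)*0) = (198/(-23))*(8*0) = -1/23*198*0 = -198/23*0 = 0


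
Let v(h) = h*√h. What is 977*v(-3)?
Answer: -2931*I*√3 ≈ -5076.6*I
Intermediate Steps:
v(h) = h^(3/2)
977*v(-3) = 977*(-3)^(3/2) = 977*(-3*I*√3) = -2931*I*√3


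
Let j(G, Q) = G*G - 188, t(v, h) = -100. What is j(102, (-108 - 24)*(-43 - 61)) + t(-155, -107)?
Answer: 10116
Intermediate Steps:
j(G, Q) = -188 + G² (j(G, Q) = G² - 188 = -188 + G²)
j(102, (-108 - 24)*(-43 - 61)) + t(-155, -107) = (-188 + 102²) - 100 = (-188 + 10404) - 100 = 10216 - 100 = 10116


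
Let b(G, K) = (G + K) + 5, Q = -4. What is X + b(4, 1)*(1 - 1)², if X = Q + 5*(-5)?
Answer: -29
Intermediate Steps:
b(G, K) = 5 + G + K
X = -29 (X = -4 + 5*(-5) = -4 - 25 = -29)
X + b(4, 1)*(1 - 1)² = -29 + (5 + 4 + 1)*(1 - 1)² = -29 + 10*0² = -29 + 10*0 = -29 + 0 = -29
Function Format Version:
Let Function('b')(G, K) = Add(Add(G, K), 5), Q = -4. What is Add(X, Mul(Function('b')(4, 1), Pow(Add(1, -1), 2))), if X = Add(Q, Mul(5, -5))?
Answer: -29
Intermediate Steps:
Function('b')(G, K) = Add(5, G, K)
X = -29 (X = Add(-4, Mul(5, -5)) = Add(-4, -25) = -29)
Add(X, Mul(Function('b')(4, 1), Pow(Add(1, -1), 2))) = Add(-29, Mul(Add(5, 4, 1), Pow(Add(1, -1), 2))) = Add(-29, Mul(10, Pow(0, 2))) = Add(-29, Mul(10, 0)) = Add(-29, 0) = -29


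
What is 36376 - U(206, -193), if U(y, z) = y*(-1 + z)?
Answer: 76340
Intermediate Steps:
36376 - U(206, -193) = 36376 - 206*(-1 - 193) = 36376 - 206*(-194) = 36376 - 1*(-39964) = 36376 + 39964 = 76340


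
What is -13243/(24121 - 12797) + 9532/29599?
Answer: -14949431/17641004 ≈ -0.84743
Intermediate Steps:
-13243/(24121 - 12797) + 9532/29599 = -13243/11324 + 9532*(1/29599) = -13243*1/11324 + 9532/29599 = -697/596 + 9532/29599 = -14949431/17641004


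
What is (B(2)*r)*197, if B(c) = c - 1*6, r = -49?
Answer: 38612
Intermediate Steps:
B(c) = -6 + c (B(c) = c - 6 = -6 + c)
(B(2)*r)*197 = ((-6 + 2)*(-49))*197 = -4*(-49)*197 = 196*197 = 38612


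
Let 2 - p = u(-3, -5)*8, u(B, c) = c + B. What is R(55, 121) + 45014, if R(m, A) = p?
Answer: 45080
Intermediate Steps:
u(B, c) = B + c
p = 66 (p = 2 - (-3 - 5)*8 = 2 - (-8)*8 = 2 - 1*(-64) = 2 + 64 = 66)
R(m, A) = 66
R(55, 121) + 45014 = 66 + 45014 = 45080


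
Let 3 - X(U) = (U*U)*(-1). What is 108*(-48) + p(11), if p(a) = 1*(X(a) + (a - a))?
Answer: -5060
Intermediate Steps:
X(U) = 3 + U² (X(U) = 3 - U*U*(-1) = 3 - U²*(-1) = 3 - (-1)*U² = 3 + U²)
p(a) = 3 + a² (p(a) = 1*((3 + a²) + (a - a)) = 1*((3 + a²) + 0) = 1*(3 + a²) = 3 + a²)
108*(-48) + p(11) = 108*(-48) + (3 + 11²) = -5184 + (3 + 121) = -5184 + 124 = -5060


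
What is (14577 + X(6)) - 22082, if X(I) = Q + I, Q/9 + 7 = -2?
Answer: -7580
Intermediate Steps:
Q = -81 (Q = -63 + 9*(-2) = -63 - 18 = -81)
X(I) = -81 + I
(14577 + X(6)) - 22082 = (14577 + (-81 + 6)) - 22082 = (14577 - 75) - 22082 = 14502 - 22082 = -7580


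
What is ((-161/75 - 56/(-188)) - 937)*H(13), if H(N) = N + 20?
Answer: -36403862/1175 ≈ -30982.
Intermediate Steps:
H(N) = 20 + N
((-161/75 - 56/(-188)) - 937)*H(13) = ((-161/75 - 56/(-188)) - 937)*(20 + 13) = ((-161*1/75 - 56*(-1/188)) - 937)*33 = ((-161/75 + 14/47) - 937)*33 = (-6517/3525 - 937)*33 = -3309442/3525*33 = -36403862/1175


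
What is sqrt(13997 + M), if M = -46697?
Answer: 10*I*sqrt(327) ≈ 180.83*I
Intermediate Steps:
sqrt(13997 + M) = sqrt(13997 - 46697) = sqrt(-32700) = 10*I*sqrt(327)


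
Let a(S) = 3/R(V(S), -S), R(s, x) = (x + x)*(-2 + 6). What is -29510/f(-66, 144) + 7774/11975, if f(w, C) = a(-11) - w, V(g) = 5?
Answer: -2388651022/5352825 ≈ -446.24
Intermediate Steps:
R(s, x) = 8*x (R(s, x) = (2*x)*4 = 8*x)
a(S) = -3/(8*S) (a(S) = 3/((8*(-S))) = 3/((-8*S)) = 3*(-1/(8*S)) = -3/(8*S))
f(w, C) = 3/88 - w (f(w, C) = -3/8/(-11) - w = -3/8*(-1/11) - w = 3/88 - w)
-29510/f(-66, 144) + 7774/11975 = -29510/(3/88 - 1*(-66)) + 7774/11975 = -29510/(3/88 + 66) + 7774*(1/11975) = -29510/5811/88 + 7774/11975 = -29510*88/5811 + 7774/11975 = -199760/447 + 7774/11975 = -2388651022/5352825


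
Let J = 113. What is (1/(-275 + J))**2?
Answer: 1/26244 ≈ 3.8104e-5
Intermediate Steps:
(1/(-275 + J))**2 = (1/(-275 + 113))**2 = (1/(-162))**2 = (-1/162)**2 = 1/26244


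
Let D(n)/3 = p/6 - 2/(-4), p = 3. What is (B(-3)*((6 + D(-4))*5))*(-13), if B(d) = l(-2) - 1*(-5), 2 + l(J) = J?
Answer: -585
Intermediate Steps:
l(J) = -2 + J
D(n) = 3 (D(n) = 3*(3/6 - 2/(-4)) = 3*(3*(⅙) - 2*(-¼)) = 3*(½ + ½) = 3*1 = 3)
B(d) = 1 (B(d) = (-2 - 2) - 1*(-5) = -4 + 5 = 1)
(B(-3)*((6 + D(-4))*5))*(-13) = (1*((6 + 3)*5))*(-13) = (1*(9*5))*(-13) = (1*45)*(-13) = 45*(-13) = -585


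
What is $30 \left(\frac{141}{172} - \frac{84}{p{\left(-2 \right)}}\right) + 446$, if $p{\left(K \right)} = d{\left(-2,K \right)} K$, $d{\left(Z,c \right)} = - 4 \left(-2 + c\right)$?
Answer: $\frac{94487}{172} \approx 549.34$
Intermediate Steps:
$d{\left(Z,c \right)} = 8 - 4 c$
$p{\left(K \right)} = K \left(8 - 4 K\right)$ ($p{\left(K \right)} = \left(8 - 4 K\right) K = K \left(8 - 4 K\right)$)
$30 \left(\frac{141}{172} - \frac{84}{p{\left(-2 \right)}}\right) + 446 = 30 \left(\frac{141}{172} - \frac{84}{4 \left(-2\right) \left(2 - -2\right)}\right) + 446 = 30 \left(141 \cdot \frac{1}{172} - \frac{84}{4 \left(-2\right) \left(2 + 2\right)}\right) + 446 = 30 \left(\frac{141}{172} - \frac{84}{4 \left(-2\right) 4}\right) + 446 = 30 \left(\frac{141}{172} - \frac{84}{-32}\right) + 446 = 30 \left(\frac{141}{172} - - \frac{21}{8}\right) + 446 = 30 \left(\frac{141}{172} + \frac{21}{8}\right) + 446 = 30 \cdot \frac{1185}{344} + 446 = \frac{17775}{172} + 446 = \frac{94487}{172}$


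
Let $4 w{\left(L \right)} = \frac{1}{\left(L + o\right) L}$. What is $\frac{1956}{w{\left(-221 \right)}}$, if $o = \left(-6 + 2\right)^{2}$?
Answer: $354466320$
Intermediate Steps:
$o = 16$ ($o = \left(-4\right)^{2} = 16$)
$w{\left(L \right)} = \frac{1}{4 L \left(16 + L\right)}$ ($w{\left(L \right)} = \frac{\frac{1}{L + 16} \frac{1}{L}}{4} = \frac{\frac{1}{16 + L} \frac{1}{L}}{4} = \frac{\frac{1}{L} \frac{1}{16 + L}}{4} = \frac{1}{4 L \left(16 + L\right)}$)
$\frac{1956}{w{\left(-221 \right)}} = \frac{1956}{\frac{1}{4} \frac{1}{-221} \frac{1}{16 - 221}} = \frac{1956}{\frac{1}{4} \left(- \frac{1}{221}\right) \frac{1}{-205}} = \frac{1956}{\frac{1}{4} \left(- \frac{1}{221}\right) \left(- \frac{1}{205}\right)} = 1956 \frac{1}{\frac{1}{181220}} = 1956 \cdot 181220 = 354466320$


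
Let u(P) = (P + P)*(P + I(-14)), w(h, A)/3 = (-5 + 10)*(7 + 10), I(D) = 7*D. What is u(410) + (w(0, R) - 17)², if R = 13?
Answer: 312484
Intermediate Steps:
w(h, A) = 255 (w(h, A) = 3*((-5 + 10)*(7 + 10)) = 3*(5*17) = 3*85 = 255)
u(P) = 2*P*(-98 + P) (u(P) = (P + P)*(P + 7*(-14)) = (2*P)*(P - 98) = (2*P)*(-98 + P) = 2*P*(-98 + P))
u(410) + (w(0, R) - 17)² = 2*410*(-98 + 410) + (255 - 17)² = 2*410*312 + 238² = 255840 + 56644 = 312484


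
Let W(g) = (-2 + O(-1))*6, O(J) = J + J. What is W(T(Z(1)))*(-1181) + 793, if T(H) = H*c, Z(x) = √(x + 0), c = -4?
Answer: 29137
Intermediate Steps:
O(J) = 2*J
Z(x) = √x
T(H) = -4*H (T(H) = H*(-4) = -4*H)
W(g) = -24 (W(g) = (-2 + 2*(-1))*6 = (-2 - 2)*6 = -4*6 = -24)
W(T(Z(1)))*(-1181) + 793 = -24*(-1181) + 793 = 28344 + 793 = 29137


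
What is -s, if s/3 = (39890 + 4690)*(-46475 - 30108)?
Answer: 10242210420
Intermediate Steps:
s = -10242210420 (s = 3*((39890 + 4690)*(-46475 - 30108)) = 3*(44580*(-76583)) = 3*(-3414070140) = -10242210420)
-s = -1*(-10242210420) = 10242210420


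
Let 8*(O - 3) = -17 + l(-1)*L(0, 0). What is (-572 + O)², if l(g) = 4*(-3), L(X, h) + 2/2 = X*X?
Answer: 20766249/64 ≈ 3.2447e+5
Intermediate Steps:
L(X, h) = -1 + X² (L(X, h) = -1 + X*X = -1 + X²)
l(g) = -12
O = 19/8 (O = 3 + (-17 - 12*(-1 + 0²))/8 = 3 + (-17 - 12*(-1 + 0))/8 = 3 + (-17 - 12*(-1))/8 = 3 + (-17 + 12)/8 = 3 + (⅛)*(-5) = 3 - 5/8 = 19/8 ≈ 2.3750)
(-572 + O)² = (-572 + 19/8)² = (-4557/8)² = 20766249/64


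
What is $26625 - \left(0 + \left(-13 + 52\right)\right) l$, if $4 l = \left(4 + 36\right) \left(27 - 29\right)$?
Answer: $27405$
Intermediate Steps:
$l = -20$ ($l = \frac{\left(4 + 36\right) \left(27 - 29\right)}{4} = \frac{40 \left(-2\right)}{4} = \frac{1}{4} \left(-80\right) = -20$)
$26625 - \left(0 + \left(-13 + 52\right)\right) l = 26625 - \left(0 + \left(-13 + 52\right)\right) \left(-20\right) = 26625 - \left(0 + 39\right) \left(-20\right) = 26625 - 39 \left(-20\right) = 26625 - -780 = 26625 + 780 = 27405$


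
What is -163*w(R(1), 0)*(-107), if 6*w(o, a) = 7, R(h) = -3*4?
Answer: 122087/6 ≈ 20348.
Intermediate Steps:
R(h) = -12
w(o, a) = 7/6 (w(o, a) = (⅙)*7 = 7/6)
-163*w(R(1), 0)*(-107) = -163*7/6*(-107) = -1141/6*(-107) = 122087/6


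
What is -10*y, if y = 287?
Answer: -2870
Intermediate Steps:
-10*y = -10*287 = -2870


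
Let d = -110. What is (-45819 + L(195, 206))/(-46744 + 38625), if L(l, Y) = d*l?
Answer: 67269/8119 ≈ 8.2854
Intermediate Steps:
L(l, Y) = -110*l
(-45819 + L(195, 206))/(-46744 + 38625) = (-45819 - 110*195)/(-46744 + 38625) = (-45819 - 21450)/(-8119) = -67269*(-1/8119) = 67269/8119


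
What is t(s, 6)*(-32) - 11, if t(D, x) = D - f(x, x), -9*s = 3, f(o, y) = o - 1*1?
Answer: 479/3 ≈ 159.67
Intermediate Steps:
f(o, y) = -1 + o (f(o, y) = o - 1 = -1 + o)
s = -1/3 (s = -1/9*3 = -1/3 ≈ -0.33333)
t(D, x) = 1 + D - x (t(D, x) = D - (-1 + x) = D + (1 - x) = 1 + D - x)
t(s, 6)*(-32) - 11 = (1 - 1/3 - 1*6)*(-32) - 11 = (1 - 1/3 - 6)*(-32) - 11 = -16/3*(-32) - 11 = 512/3 - 11 = 479/3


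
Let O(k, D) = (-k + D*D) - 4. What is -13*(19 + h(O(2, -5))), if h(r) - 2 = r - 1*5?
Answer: -455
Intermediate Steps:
O(k, D) = -4 + D² - k (O(k, D) = (-k + D²) - 4 = (D² - k) - 4 = -4 + D² - k)
h(r) = -3 + r (h(r) = 2 + (r - 1*5) = 2 + (r - 5) = 2 + (-5 + r) = -3 + r)
-13*(19 + h(O(2, -5))) = -13*(19 + (-3 + (-4 + (-5)² - 1*2))) = -13*(19 + (-3 + (-4 + 25 - 2))) = -13*(19 + (-3 + 19)) = -13*(19 + 16) = -13*35 = -455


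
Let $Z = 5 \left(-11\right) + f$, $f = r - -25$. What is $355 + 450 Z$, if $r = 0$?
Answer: $-13145$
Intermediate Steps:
$f = 25$ ($f = 0 - -25 = 0 + 25 = 25$)
$Z = -30$ ($Z = 5 \left(-11\right) + 25 = -55 + 25 = -30$)
$355 + 450 Z = 355 + 450 \left(-30\right) = 355 - 13500 = -13145$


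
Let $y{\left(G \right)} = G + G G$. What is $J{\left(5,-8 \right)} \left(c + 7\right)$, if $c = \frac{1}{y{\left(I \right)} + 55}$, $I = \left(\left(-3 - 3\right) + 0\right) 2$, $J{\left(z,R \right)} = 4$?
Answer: $\frac{5240}{187} \approx 28.021$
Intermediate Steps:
$I = -12$ ($I = \left(-6 + 0\right) 2 = \left(-6\right) 2 = -12$)
$y{\left(G \right)} = G + G^{2}$
$c = \frac{1}{187}$ ($c = \frac{1}{- 12 \left(1 - 12\right) + 55} = \frac{1}{\left(-12\right) \left(-11\right) + 55} = \frac{1}{132 + 55} = \frac{1}{187} \approx 0.0053476$)
$J{\left(5,-8 \right)} \left(c + 7\right) = 4 \left(\frac{1}{187} + 7\right) = 4 \cdot \frac{1310}{187} = \frac{5240}{187}$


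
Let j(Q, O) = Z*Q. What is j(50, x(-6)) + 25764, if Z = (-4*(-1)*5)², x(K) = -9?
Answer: 45764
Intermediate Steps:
Z = 400 (Z = (4*5)² = 20² = 400)
j(Q, O) = 400*Q
j(50, x(-6)) + 25764 = 400*50 + 25764 = 20000 + 25764 = 45764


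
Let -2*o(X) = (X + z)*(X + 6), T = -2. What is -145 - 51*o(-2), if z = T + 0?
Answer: -553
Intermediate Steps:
z = -2 (z = -2 + 0 = -2)
o(X) = -(-2 + X)*(6 + X)/2 (o(X) = -(X - 2)*(X + 6)/2 = -(-2 + X)*(6 + X)/2)
-145 - 51*o(-2) = -145 - 51*(6 - 2*(-2) - 1/2*(-2)**2) = -145 - 51*(6 + 4 - 1/2*4) = -145 - 51*(6 + 4 - 2) = -145 - 51*8 = -145 - 408 = -553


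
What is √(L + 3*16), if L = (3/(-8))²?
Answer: √3081/8 ≈ 6.9383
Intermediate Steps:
L = 9/64 (L = (3*(-⅛))² = (-3/8)² = 9/64 ≈ 0.14063)
√(L + 3*16) = √(9/64 + 3*16) = √(9/64 + 48) = √(3081/64) = √3081/8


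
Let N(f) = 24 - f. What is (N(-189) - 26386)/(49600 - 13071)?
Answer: -26173/36529 ≈ -0.71650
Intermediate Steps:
(N(-189) - 26386)/(49600 - 13071) = ((24 - 1*(-189)) - 26386)/(49600 - 13071) = ((24 + 189) - 26386)/36529 = (213 - 26386)*(1/36529) = -26173*1/36529 = -26173/36529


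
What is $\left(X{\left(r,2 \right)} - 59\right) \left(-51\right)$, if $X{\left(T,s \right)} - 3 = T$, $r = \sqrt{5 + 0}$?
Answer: $2856 - 51 \sqrt{5} \approx 2742.0$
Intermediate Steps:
$r = \sqrt{5} \approx 2.2361$
$X{\left(T,s \right)} = 3 + T$
$\left(X{\left(r,2 \right)} - 59\right) \left(-51\right) = \left(\left(3 + \sqrt{5}\right) - 59\right) \left(-51\right) = \left(-56 + \sqrt{5}\right) \left(-51\right) = 2856 - 51 \sqrt{5}$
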